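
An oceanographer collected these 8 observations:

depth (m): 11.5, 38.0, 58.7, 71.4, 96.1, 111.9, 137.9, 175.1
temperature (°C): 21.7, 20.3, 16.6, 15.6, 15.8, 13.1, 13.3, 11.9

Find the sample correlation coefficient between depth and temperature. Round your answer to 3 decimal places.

-0.940

n = 8, Σx = 700.6, Σy = 128.3, Σxy = 10011.24, Σx² = 81553.14, Σy² = 2141.65
Sxx = Σx² − (Σx)²/n = 81553.14 − 61355.045 = 20198.095
Sxy = Σxy − (Σx)(Σy)/n = 10011.24 − 11235.8725 = -1224.6325
Syy = Σy² − (Σy)²/n = 2141.65 − 2057.61125 = 84.03875
r = Sxy/√(Sxx·Syy) = -1224.6325/√(1697422.656181) = -1224.6325/1302.851740 = -0.939963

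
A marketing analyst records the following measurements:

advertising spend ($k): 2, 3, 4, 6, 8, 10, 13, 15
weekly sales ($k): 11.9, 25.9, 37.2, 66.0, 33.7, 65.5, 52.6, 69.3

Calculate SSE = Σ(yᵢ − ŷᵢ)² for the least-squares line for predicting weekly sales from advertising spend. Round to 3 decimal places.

n = 8, Σx = 61, Σy = 362.1, Σxy = 3294.2, Σx² = 623, Σy² = 19547.45
Sxx = Σx² − (Σx)²/n = 623 − 465.125 = 157.875
Sxy = Σxy − (Σx)(Σy)/n = 3294.2 − 2761.0125 = 533.1875
Syy = Σy² − (Σy)²/n = 19547.45 − 16389.55125 = 3157.89875
b = Sxy/Sxx = 533.1875/157.875 = 3.377276
SSE = Syy − b·Sxy = 3157.89875 − 3.377276·533.1875 = 1357.177229

1357.177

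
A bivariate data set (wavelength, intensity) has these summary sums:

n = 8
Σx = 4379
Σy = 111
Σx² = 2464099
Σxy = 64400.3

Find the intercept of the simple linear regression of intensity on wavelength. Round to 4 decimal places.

Sxx = Σx² − (Σx)²/n = 2464099 − 2396955.125 = 67143.875
Sxy = Σxy − (Σx)(Σy)/n = 64400.3 − 60758.625 = 3641.675
b = Sxy/Sxx = 3641.675/67143.875 = 0.054237
a = ȳ − b·x̄ = 13.875 − 0.054237·547.375 = -15.812918

-15.8129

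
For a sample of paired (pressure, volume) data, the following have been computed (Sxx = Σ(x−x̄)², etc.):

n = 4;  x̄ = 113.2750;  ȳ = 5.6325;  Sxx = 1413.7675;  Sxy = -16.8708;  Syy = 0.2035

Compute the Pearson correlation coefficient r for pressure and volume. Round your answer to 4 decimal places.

r = Sxy/√(Sxx·Syy) = -16.8708/√(287.701686) = -16.8708/16.961771 = -0.994637

-0.9946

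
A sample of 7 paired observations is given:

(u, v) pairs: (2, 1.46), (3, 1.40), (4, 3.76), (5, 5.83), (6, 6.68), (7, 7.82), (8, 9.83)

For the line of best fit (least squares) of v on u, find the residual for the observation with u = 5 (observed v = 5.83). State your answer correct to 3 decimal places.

n = 7, Σx = 35, Σy = 36.78, Σxy = 224.77, Σx² = 203
Sxx = Σx² − (Σx)²/n = 203 − 175 = 28
Sxy = Σxy − (Σx)(Σy)/n = 224.77 − 183.9 = 40.87
b = Sxy/Sxx = 40.87/28 = 1.459643
a = ȳ − b·x̄ = 5.254286 − 1.459643·5 = -2.043929
ŷ(5) = -2.043929 + 1.459643·5 = 5.254286
residual = y − ŷ = 5.83 − 5.254286 = 0.575714

0.576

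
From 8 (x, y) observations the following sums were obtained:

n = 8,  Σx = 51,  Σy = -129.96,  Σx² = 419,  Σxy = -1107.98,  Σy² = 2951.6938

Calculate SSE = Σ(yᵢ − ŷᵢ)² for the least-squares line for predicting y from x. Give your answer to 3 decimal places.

8.410

Sxx = Σx² − (Σx)²/n = 419 − 325.125 = 93.875
Sxy = Σxy − (Σx)(Σy)/n = -1107.98 − (-828.495) = -279.485
Syy = Σy² − (Σy)²/n = 2951.6938 − 2111.2002 = 840.4936
b = Sxy/Sxx = -279.485/93.875 = -2.977204
SSE = Syy − b·Sxy = 840.4936 − (-2.977204)·(-279.485) = 8.409816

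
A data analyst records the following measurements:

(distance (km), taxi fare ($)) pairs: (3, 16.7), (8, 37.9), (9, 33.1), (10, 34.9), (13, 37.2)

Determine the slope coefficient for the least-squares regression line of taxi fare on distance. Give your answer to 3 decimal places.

2.059

n = 5, Σx = 43, Σy = 159.8, Σxy = 1483.8, Σx² = 423
Sxx = Σx² − (Σx)²/n = 423 − 369.8 = 53.2
Sxy = Σxy − (Σx)(Σy)/n = 1483.8 − 1374.28 = 109.52
b = Sxy/Sxx = 109.52/53.2 = 2.058647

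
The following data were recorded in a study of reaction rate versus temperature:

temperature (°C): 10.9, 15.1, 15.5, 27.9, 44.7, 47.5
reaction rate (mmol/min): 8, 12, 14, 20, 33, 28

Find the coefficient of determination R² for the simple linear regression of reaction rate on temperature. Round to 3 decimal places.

n = 6, Σx = 161.6, Σy = 115, Σxy = 3848.5, Σx² = 5619.82, Σy² = 2677
Sxx = Σx² − (Σx)²/n = 5619.82 − 4352.426667 = 1267.393333
Sxy = Σxy − (Σx)(Σy)/n = 3848.5 − 3097.333333 = 751.166667
Syy = Σy² − (Σy)²/n = 2677 − 2204.166667 = 472.833333
R² = Sxy²/(Sxx·Syy) = (751.166667)²/(1267.393333·472.833333) = 0.941571

0.942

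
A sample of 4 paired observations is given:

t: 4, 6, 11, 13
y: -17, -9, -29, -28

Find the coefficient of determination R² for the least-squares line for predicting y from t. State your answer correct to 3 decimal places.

n = 4, Σx = 34, Σy = -83, Σxy = -805, Σx² = 342, Σy² = 1995
Sxx = Σx² − (Σx)²/n = 342 − 289 = 53
Sxy = Σxy − (Σx)(Σy)/n = -805 − (-705.5) = -99.5
Syy = Σy² − (Σy)²/n = 1995 − 1722.25 = 272.75
R² = Sxy²/(Sxx·Syy) = (-99.5)²/(53·272.75) = 0.684866

0.685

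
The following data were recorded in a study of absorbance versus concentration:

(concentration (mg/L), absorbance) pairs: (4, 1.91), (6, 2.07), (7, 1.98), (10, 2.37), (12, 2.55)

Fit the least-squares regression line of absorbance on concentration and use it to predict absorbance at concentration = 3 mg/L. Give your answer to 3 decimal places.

1.781

n = 5, Σx = 39, Σy = 10.88, Σxy = 88.22, Σx² = 345
Sxx = Σx² − (Σx)²/n = 345 − 304.2 = 40.8
Sxy = Σxy − (Σx)(Σy)/n = 88.22 − 84.864 = 3.356
b = Sxy/Sxx = 3.356/40.8 = 0.082255
a = ȳ − b·x̄ = 2.176 − 0.082255·7.8 = 1.534412
ŷ(3) = a + b·3 = 1.534412 + 0.082255·3 = 1.781176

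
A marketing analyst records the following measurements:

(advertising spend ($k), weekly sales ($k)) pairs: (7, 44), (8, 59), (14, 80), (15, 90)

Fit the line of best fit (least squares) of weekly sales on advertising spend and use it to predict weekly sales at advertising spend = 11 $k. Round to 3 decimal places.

68.250

n = 4, Σx = 44, Σy = 273, Σxy = 3250, Σx² = 534
Sxx = Σx² − (Σx)²/n = 534 − 484 = 50
Sxy = Σxy − (Σx)(Σy)/n = 3250 − 3003 = 247
b = Sxy/Sxx = 247/50 = 4.94
a = ȳ − b·x̄ = 68.25 − 4.94·11 = 13.91
ŷ(11) = a + b·11 = 13.91 + 4.94·11 = 68.25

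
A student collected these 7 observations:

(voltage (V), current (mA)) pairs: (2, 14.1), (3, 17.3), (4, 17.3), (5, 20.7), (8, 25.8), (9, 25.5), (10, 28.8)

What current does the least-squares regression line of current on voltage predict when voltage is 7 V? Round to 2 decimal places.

23.32

n = 7, Σx = 41, Σy = 149.5, Σxy = 976.7, Σx² = 299
Sxx = Σx² − (Σx)²/n = 299 − 240.142857 = 58.857143
Sxy = Σxy − (Σx)(Σy)/n = 976.7 − 875.642857 = 101.057143
b = Sxy/Sxx = 101.057143/58.857143 = 1.716990
a = ȳ − b·x̄ = 21.357143 − 1.716990·5.857143 = 11.300485
ŷ(7) = a + b·7 = 11.300485 + 1.716990·7 = 23.319417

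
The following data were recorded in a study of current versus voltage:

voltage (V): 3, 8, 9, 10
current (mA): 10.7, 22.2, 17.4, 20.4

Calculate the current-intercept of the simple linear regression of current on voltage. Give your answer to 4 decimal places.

7.3172

n = 4, Σx = 30, Σy = 70.7, Σxy = 570.3, Σx² = 254
Sxx = Σx² − (Σx)²/n = 254 − 225 = 29
Sxy = Σxy − (Σx)(Σy)/n = 570.3 − 530.25 = 40.05
b = Sxy/Sxx = 40.05/29 = 1.381034
a = ȳ − b·x̄ = 17.675 − 1.381034·7.5 = 7.317241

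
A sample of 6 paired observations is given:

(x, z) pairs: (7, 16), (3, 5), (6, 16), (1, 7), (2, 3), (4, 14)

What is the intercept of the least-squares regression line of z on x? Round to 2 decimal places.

n = 6, Σx = 23, Σy = 61, Σxy = 292, Σx² = 115
Sxx = Σx² − (Σx)²/n = 115 − 88.166667 = 26.833333
Sxy = Σxy − (Σx)(Σy)/n = 292 − 233.833333 = 58.166667
b = Sxy/Sxx = 58.166667/26.833333 = 2.167702
a = ȳ − b·x̄ = 10.166667 − 2.167702·3.833333 = 1.857143

1.86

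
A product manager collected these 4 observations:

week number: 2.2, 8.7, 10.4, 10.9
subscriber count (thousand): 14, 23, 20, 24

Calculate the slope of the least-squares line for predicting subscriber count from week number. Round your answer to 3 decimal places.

1.003

n = 4, Σx = 32.2, Σy = 81, Σxy = 700.5, Σx² = 307.5
Sxx = Σx² − (Σx)²/n = 307.5 − 259.21 = 48.29
Sxy = Σxy − (Σx)(Σy)/n = 700.5 − 652.05 = 48.45
b = Sxy/Sxx = 48.45/48.29 = 1.003313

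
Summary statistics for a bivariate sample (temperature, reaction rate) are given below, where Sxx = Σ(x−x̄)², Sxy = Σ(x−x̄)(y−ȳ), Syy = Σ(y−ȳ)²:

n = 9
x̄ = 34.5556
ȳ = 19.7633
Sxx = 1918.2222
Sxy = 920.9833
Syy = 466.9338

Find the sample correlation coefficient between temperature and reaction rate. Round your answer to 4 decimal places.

r = Sxy/√(Sxx·Syy) = 920.9833/√(895682.781090) = 920.9833/946.405189 = 0.973138

0.9731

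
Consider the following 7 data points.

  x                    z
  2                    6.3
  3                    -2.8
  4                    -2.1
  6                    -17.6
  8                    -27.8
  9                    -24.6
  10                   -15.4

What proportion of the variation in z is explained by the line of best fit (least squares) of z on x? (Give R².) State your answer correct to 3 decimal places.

n = 7, Σx = 42, Σy = -84, Σxy = -707.6, Σx² = 310, Σy² = 1976.86
Sxx = Σx² − (Σx)²/n = 310 − 252 = 58
Sxy = Σxy − (Σx)(Σy)/n = -707.6 − (-504) = -203.6
Syy = Σy² − (Σy)²/n = 1976.86 − 1008 = 968.86
R² = Sxy²/(Sxx·Syy) = (-203.6)²/(58·968.86) = 0.737677

0.738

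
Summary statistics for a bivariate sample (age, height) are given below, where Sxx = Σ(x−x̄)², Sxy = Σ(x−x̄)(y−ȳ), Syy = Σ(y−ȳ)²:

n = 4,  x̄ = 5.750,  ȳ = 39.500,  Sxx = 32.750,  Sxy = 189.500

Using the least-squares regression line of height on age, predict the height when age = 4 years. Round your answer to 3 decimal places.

29.374

b = Sxy/Sxx = 189.5/32.75 = 5.786260
a = ȳ − b·x̄ = 39.5 − 5.786260·5.75 = 6.229008
ŷ(4) = a + b·4 = 6.229008 + 5.786260·4 = 29.374046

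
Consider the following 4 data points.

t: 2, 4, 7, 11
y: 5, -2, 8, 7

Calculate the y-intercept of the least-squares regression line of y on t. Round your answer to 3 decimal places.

n = 4, Σx = 24, Σy = 18, Σxy = 135, Σx² = 190
Sxx = Σx² − (Σx)²/n = 190 − 144 = 46
Sxy = Σxy − (Σx)(Σy)/n = 135 − 108 = 27
b = Sxy/Sxx = 27/46 = 0.586957
a = ȳ − b·x̄ = 4.5 − 0.586957·6 = 0.978261

0.978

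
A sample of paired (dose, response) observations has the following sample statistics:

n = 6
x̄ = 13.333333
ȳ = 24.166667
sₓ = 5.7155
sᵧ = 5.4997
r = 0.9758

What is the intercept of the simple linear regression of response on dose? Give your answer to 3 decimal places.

11.647

b = r · sᵧ/sₓ = 0.9758 · 5.4997/5.7155 = 0.938957
a = ȳ − b·x̄ = 24.166667 − 0.938957·13.333333 = 11.647244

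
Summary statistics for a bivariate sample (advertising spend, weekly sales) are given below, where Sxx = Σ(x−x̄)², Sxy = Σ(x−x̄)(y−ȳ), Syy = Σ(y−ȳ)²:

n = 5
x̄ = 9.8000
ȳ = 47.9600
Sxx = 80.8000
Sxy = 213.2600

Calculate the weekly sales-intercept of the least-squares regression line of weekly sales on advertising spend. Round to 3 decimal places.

22.094

b = Sxy/Sxx = 213.26/80.8 = 2.639356
a = ȳ − b·x̄ = 47.96 − 2.639356·9.8 = 22.094307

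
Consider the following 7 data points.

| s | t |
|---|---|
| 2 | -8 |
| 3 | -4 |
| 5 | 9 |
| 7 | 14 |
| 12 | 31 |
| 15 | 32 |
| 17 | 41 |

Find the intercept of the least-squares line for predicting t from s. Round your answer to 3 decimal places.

n = 7, Σx = 61, Σy = 115, Σxy = 1664, Σx² = 745
Sxx = Σx² − (Σx)²/n = 745 − 531.571429 = 213.428571
Sxy = Σxy − (Σx)(Σy)/n = 1664 − 1002.142857 = 661.857143
b = Sxy/Sxx = 661.857143/213.428571 = 3.101071
a = ȳ − b·x̄ = 16.428571 − 3.101071·8.714286 = -10.595047

-10.595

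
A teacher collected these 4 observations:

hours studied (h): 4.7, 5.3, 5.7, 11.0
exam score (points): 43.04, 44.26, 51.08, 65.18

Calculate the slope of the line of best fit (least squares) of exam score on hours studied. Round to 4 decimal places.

n = 4, Σx = 26.7, Σy = 203.56, Σxy = 1445.002, Σx² = 203.67
Sxx = Σx² − (Σx)²/n = 203.67 − 178.2225 = 25.4475
Sxy = Σxy − (Σx)(Σy)/n = 1445.002 − 1358.763 = 86.239
b = Sxy/Sxx = 86.239/25.4475 = 3.388899

3.3889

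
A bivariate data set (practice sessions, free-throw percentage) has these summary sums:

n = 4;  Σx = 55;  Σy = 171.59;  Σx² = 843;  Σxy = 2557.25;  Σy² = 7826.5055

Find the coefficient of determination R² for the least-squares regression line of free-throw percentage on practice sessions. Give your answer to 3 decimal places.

0.969

Sxx = Σx² − (Σx)²/n = 843 − 756.25 = 86.75
Sxy = Σxy − (Σx)(Σy)/n = 2557.25 − 2359.3625 = 197.8875
Syy = Σy² − (Σy)²/n = 7826.5055 − 7360.782025 = 465.723475
R² = Sxy²/(Sxx·Syy) = (197.8875)²/(86.75·465.723475) = 0.969257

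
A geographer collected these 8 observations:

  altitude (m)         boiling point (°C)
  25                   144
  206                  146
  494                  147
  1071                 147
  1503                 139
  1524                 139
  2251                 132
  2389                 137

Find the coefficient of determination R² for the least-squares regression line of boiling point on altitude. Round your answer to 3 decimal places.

n = 8, Σx = 9463, Σy = 1131, Σxy = 1308909, Σx² = 16790045, Σy² = 160105
Sxx = Σx² − (Σx)²/n = 16790045 − 11193546.125 = 5596498.875
Sxy = Σxy − (Σx)(Σy)/n = 1308909 − 1337831.625 = -28922.625
Syy = Σy² − (Σy)²/n = 160105 − 159895.125 = 209.875
R² = Sxy²/(Sxx·Syy) = (-28922.625)²/(5596498.875·209.875) = 0.712194

0.712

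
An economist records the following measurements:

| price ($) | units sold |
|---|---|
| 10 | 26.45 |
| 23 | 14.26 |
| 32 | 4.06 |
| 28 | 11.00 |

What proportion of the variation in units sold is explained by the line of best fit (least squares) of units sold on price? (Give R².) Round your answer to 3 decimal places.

0.982

n = 4, Σx = 93, Σy = 55.77, Σxy = 1030.4, Σx² = 2437, Σy² = 1040.4337
Sxx = Σx² − (Σx)²/n = 2437 − 2162.25 = 274.75
Sxy = Σxy − (Σx)(Σy)/n = 1030.4 − 1296.6525 = -266.2525
Syy = Σy² − (Σy)²/n = 1040.4337 − 777.573225 = 262.860475
R² = Sxy²/(Sxx·Syy) = (-266.2525)²/(274.75·262.860475) = 0.981577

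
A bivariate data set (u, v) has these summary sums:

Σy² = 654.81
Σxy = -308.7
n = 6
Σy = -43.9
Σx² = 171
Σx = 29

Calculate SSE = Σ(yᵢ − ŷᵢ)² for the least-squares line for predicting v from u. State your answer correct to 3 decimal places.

31.485

Sxx = Σx² − (Σx)²/n = 171 − 140.166667 = 30.833333
Sxy = Σxy − (Σx)(Σy)/n = -308.7 − (-212.183333) = -96.516667
Syy = Σy² − (Σy)²/n = 654.81 − 321.201667 = 333.608333
b = Sxy/Sxx = -96.516667/30.833333 = -3.130270
SSE = Syy − b·Sxy = 333.608333 − (-3.130270)·(-96.516667) = 31.485081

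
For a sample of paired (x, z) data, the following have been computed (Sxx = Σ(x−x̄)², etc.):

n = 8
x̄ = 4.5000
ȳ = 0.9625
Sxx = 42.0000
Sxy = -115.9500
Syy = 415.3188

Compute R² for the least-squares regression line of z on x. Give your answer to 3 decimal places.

0.771

R² = Sxy²/(Sxx·Syy) = (-115.95)²/(42·415.3188) = 0.770745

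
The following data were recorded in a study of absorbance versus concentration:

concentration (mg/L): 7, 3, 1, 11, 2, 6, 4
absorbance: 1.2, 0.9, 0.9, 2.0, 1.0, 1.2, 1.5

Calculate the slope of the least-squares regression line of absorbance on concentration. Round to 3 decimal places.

0.098

n = 7, Σx = 34, Σy = 8.7, Σxy = 49.2, Σx² = 236
Sxx = Σx² − (Σx)²/n = 236 − 165.142857 = 70.857143
Sxy = Σxy − (Σx)(Σy)/n = 49.2 − 42.257143 = 6.942857
b = Sxy/Sxx = 6.942857/70.857143 = 0.097984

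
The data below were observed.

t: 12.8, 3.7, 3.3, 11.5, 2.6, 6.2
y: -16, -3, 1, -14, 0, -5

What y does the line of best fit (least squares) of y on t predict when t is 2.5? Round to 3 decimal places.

n = 6, Σx = 40.1, Σy = -37, Σxy = -404.6, Σx² = 365.87
Sxx = Σx² − (Σx)²/n = 365.87 − 268.001667 = 97.868333
Sxy = Σxy − (Σx)(Σy)/n = -404.6 − (-247.283333) = -157.316667
b = Sxy/Sxx = -157.316667/97.868333 = -1.607432
a = ȳ − b·x̄ = -6.166667 − (-1.607432)·6.683333 = 4.576336
ŷ(2.5) = a + b·2.5 = 4.576336 + (-1.607432)·2.5 = 0.557756

0.558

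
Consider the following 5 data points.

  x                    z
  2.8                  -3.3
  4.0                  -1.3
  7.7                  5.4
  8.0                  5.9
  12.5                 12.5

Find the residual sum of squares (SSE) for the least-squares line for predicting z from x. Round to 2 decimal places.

n = 5, Σx = 35, Σy = 19.2, Σxy = 230.59, Σx² = 303.38, Σy² = 232.8
Sxx = Σx² − (Σx)²/n = 303.38 − 245 = 58.38
Sxy = Σxy − (Σx)(Σy)/n = 230.59 − 134.4 = 96.19
Syy = Σy² − (Σy)²/n = 232.8 − 73.728 = 159.072
b = Sxy/Sxx = 96.19/58.38 = 1.647653
SSE = Syy − b·Sxy = 159.072 − 1.647653·96.19 = 0.584229

0.58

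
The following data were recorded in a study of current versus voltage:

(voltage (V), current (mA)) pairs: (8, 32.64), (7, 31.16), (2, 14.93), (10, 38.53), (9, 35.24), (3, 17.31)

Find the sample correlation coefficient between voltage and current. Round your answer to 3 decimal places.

n = 6, Σx = 39, Σy = 169.81, Σxy = 1263.49, Σx² = 307, Σy² = 5285.2747
Sxx = Σx² − (Σx)²/n = 307 − 253.5 = 53.5
Sxy = Σxy − (Σx)(Σy)/n = 1263.49 − 1103.765 = 159.725
Syy = Σy² − (Σy)²/n = 5285.2747 − 4805.906017 = 479.368683
r = Sxy/√(Sxx·Syy) = 159.725/√(25646.224558) = 159.725/160.144387 = 0.997381

0.997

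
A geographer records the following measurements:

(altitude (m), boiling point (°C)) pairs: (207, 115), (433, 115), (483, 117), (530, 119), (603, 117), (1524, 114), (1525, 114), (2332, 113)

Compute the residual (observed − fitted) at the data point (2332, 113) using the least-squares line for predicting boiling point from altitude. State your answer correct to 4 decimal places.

n = 8, Σx = 7637, Σy = 924, Σxy = 874834, Σx² = 11194561
Sxx = Σx² − (Σx)²/n = 11194561 − 7290471.125 = 3904089.875
Sxy = Σxy − (Σx)(Σy)/n = 874834 − 882073.5 = -7239.5
b = Sxy/Sxx = -7239.5/3904089.875 = -0.001854
a = ȳ − b·x̄ = 115.5 − (-0.001854)·954.625 = 117.270197
ŷ(2332) = 117.270197 + (-0.001854)·2332 = 112.945882
residual = y − ŷ = 113 − 112.945882 = 0.054118

0.0541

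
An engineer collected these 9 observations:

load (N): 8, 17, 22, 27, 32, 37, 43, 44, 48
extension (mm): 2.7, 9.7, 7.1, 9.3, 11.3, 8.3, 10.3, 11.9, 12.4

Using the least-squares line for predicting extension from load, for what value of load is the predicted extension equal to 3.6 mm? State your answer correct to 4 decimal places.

n = 9, Σx = 278, Σy = 83, Σxy = 2824.2, Σx² = 10048
Sxx = Σx² − (Σx)²/n = 10048 − 8587.111111 = 1460.888889
Sxy = Σxy − (Σx)(Σy)/n = 2824.2 − 2563.777778 = 260.422222
b = Sxy/Sxx = 260.422222/1460.888889 = 0.178263
a = ȳ − b·x̄ = 9.222222 − 0.178263·30.888889 = 3.715881
Set a + b·x = 3.6: x = (3.6 − 3.715881) / 0.178263 = -0.650055

-0.6501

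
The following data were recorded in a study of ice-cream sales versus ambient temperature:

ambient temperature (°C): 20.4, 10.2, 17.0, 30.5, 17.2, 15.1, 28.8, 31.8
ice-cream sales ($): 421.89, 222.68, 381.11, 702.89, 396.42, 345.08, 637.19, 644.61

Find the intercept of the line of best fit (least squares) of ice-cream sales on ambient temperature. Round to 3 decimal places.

n = 8, Σx = 171, Σy = 3751.87, Σxy = 89673.709, Σx² = 4103.98
Sxx = Σx² − (Σx)²/n = 4103.98 − 3655.125 = 448.855
Sxy = Σxy − (Σx)(Σy)/n = 89673.709 − 80196.22125 = 9477.48775
b = Sxy/Sxx = 9477.48775/448.855 = 21.114809
a = ȳ − b·x̄ = 468.98375 − 21.114809·21.375 = 17.654700

17.655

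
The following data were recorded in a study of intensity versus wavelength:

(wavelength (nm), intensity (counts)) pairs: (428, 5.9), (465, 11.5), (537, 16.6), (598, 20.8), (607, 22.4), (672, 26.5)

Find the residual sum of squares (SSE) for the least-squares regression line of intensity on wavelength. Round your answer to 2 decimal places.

4.38

n = 6, Σx = 3307, Σy = 103.7, Σxy = 60630.1, Σx² = 1865415, Σy² = 2079.27
Sxx = Σx² − (Σx)²/n = 1865415 − 1822708.166667 = 42706.833333
Sxy = Σxy − (Σx)(Σy)/n = 60630.1 − 57155.983333 = 3474.116667
Syy = Σy² − (Σy)²/n = 2079.27 − 1792.281667 = 286.988333
b = Sxy/Sxx = 3474.116667/42706.833333 = 0.081348
SSE = Syy − b·Sxy = 286.988333 − 0.081348·3474.116667 = 4.375794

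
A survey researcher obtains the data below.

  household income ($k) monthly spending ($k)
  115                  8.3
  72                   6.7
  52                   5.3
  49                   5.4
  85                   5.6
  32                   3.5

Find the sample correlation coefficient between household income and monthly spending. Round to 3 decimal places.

0.908

n = 6, Σx = 405, Σy = 34.8, Σxy = 2565.1, Σx² = 31763, Σy² = 214.64
Sxx = Σx² − (Σx)²/n = 31763 − 27337.5 = 4425.5
Sxy = Σxy − (Σx)(Σy)/n = 2565.1 − 2349 = 216.1
Syy = Σy² − (Σy)²/n = 214.64 − 201.84 = 12.8
r = Sxy/√(Sxx·Syy) = 216.1/√(56646.4) = 216.1/238.005042 = 0.907964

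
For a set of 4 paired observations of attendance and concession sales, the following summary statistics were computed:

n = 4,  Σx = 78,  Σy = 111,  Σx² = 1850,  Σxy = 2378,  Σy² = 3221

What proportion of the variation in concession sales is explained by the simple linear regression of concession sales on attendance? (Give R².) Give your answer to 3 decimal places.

Sxx = Σx² − (Σx)²/n = 1850 − 1521 = 329
Sxy = Σxy − (Σx)(Σy)/n = 2378 − 2164.5 = 213.5
Syy = Σy² − (Σy)²/n = 3221 − 3080.25 = 140.75
R² = Sxy²/(Sxx·Syy) = (213.5)²/(329·140.75) = 0.984354

0.984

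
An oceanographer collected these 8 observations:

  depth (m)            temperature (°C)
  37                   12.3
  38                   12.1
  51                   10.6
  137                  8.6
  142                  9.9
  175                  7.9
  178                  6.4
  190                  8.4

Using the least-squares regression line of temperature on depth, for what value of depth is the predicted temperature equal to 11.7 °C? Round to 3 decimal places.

n = 8, Σx = 948, Σy = 76.2, Σxy = 8157.2, Σx² = 142756
Sxx = Σx² − (Σx)²/n = 142756 − 112338 = 30418
Sxy = Σxy − (Σx)(Σy)/n = 8157.2 − 9029.7 = -872.5
b = Sxy/Sxx = -872.5/30418 = -0.028684
a = ȳ − b·x̄ = 9.525 − (-0.028684)·118.5 = 12.924015
Set a + b·x = 11.7: x = (11.7 − 12.924015) / (-0.028684) = 42.672894

42.673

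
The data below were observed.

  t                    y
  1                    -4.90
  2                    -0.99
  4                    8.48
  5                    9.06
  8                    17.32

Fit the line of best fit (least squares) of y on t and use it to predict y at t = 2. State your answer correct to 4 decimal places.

n = 5, Σx = 20, Σy = 28.97, Σxy = 210.9, Σx² = 110
Sxx = Σx² − (Σx)²/n = 110 − 80 = 30
Sxy = Σxy − (Σx)(Σy)/n = 210.9 − 115.88 = 95.02
b = Sxy/Sxx = 95.02/30 = 3.167333
a = ȳ − b·x̄ = 5.794 − 3.167333·4 = -6.875333
ŷ(2) = a + b·2 = -6.875333 + 3.167333·2 = -0.540667

-0.5407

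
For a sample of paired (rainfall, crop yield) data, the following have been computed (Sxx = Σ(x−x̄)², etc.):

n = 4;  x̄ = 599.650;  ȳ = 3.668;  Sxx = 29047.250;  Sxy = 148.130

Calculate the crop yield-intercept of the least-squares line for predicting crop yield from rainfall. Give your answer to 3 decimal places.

b = Sxy/Sxx = 148.13/29047.25 = 0.005100
a = ȳ − b·x̄ = 3.668 − 0.005100·599.65 = 0.610012

0.610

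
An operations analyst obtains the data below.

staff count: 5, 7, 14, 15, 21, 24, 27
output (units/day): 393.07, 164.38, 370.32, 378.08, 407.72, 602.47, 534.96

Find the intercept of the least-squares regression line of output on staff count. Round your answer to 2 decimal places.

197.64

n = 7, Σx = 113, Σy = 2851, Σxy = 51437.01, Σx² = 2241
Sxx = Σx² − (Σx)²/n = 2241 − 1824.142857 = 416.857143
Sxy = Σxy − (Σx)(Σy)/n = 51437.01 − 46023.285714 = 5413.724286
b = Sxy/Sxx = 5413.724286/416.857143 = 12.987001
a = ȳ − b·x̄ = 407.285714 − 12.987001·16.142857 = 197.638406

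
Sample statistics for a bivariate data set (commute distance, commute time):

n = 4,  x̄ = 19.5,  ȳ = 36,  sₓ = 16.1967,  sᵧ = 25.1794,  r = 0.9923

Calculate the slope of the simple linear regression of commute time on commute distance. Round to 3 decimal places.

1.543

b = r · sᵧ/sₓ = 0.9923 · 25.1794/16.1967 = 1.542630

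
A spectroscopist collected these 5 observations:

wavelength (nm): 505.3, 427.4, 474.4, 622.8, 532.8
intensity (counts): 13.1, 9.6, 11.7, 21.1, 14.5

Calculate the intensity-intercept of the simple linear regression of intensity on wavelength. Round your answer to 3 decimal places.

n = 5, Σx = 2562.7, Σy = 70, Σxy = 37139.63, Σx² = 1334809.89
Sxx = Σx² − (Σx)²/n = 1334809.89 − 1313486.258 = 21323.632
Sxy = Σxy − (Σx)(Σy)/n = 37139.63 − 35877.8 = 1261.83
b = Sxy/Sxx = 1261.83/21323.632 = 0.059175
a = ȳ − b·x̄ = 14 − 0.059175·512.54 = -16.329652

-16.330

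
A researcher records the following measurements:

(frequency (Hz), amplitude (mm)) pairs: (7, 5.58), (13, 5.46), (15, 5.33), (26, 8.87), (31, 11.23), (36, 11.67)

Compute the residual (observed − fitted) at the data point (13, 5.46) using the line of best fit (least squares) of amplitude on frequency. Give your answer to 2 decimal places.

n = 6, Σx = 128, Σy = 48.14, Σxy = 1188.86, Σx² = 3376
Sxx = Σx² − (Σx)²/n = 3376 − 2730.666667 = 645.333333
Sxy = Σxy − (Σx)(Σy)/n = 1188.86 − 1026.986667 = 161.873333
b = Sxy/Sxx = 161.873333/645.333333 = 0.250837
a = ȳ − b·x̄ = 8.023333 − 0.250837·21.333333 = 2.672149
ŷ(13) = 2.672149 + 0.250837·13 = 5.933027
residual = y − ŷ = 5.46 − 5.933027 = -0.473027

-0.47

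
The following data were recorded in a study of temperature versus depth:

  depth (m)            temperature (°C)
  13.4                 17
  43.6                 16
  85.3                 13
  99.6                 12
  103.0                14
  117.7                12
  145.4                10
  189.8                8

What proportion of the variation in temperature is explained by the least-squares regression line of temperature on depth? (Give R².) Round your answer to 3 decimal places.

n = 8, Σx = 797.8, Σy = 102, Σxy = 9056.3, Σx² = 100904.26, Σy² = 1362
Sxx = Σx² − (Σx)²/n = 100904.26 − 79560.605 = 21343.655
Sxy = Σxy − (Σx)(Σy)/n = 9056.3 − 10171.95 = -1115.65
Syy = Σy² − (Σy)²/n = 1362 − 1300.5 = 61.5
R² = Sxy²/(Sxx·Syy) = (-1115.65)²/(21343.655·61.5) = 0.948226

0.948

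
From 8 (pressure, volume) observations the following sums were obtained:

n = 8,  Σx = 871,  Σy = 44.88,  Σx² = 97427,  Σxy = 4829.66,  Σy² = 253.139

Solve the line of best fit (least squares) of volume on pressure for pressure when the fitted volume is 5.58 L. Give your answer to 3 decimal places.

110.250

Sxx = Σx² − (Σx)²/n = 97427 − 94830.125 = 2596.875
Sxy = Σxy − (Σx)(Σy)/n = 4829.66 − 4886.31 = -56.65
b = Sxy/Sxx = -56.65/2596.875 = -0.021815
a = ȳ − b·x̄ = 5.61 − (-0.021815)·108.875 = 7.985073
Set a + b·x = 5.58: x = (5.58 − 7.985073) / (-0.021815) = 110.250221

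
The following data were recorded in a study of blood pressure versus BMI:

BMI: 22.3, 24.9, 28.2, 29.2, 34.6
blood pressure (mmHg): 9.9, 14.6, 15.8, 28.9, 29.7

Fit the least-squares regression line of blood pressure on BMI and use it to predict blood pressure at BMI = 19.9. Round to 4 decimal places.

6.2753

n = 5, Σx = 139.2, Σy = 98.9, Σxy = 2901.37, Σx² = 3962.34
Sxx = Σx² − (Σx)²/n = 3962.34 − 3875.328 = 87.012
Sxy = Σxy − (Σx)(Σy)/n = 2901.37 − 2753.376 = 147.994
b = Sxy/Sxx = 147.994/87.012 = 1.700846
a = ȳ − b·x̄ = 19.78 − 1.700846·27.84 = -27.571549
ŷ(19.9) = a + b·19.9 = -27.571549 + 1.700846·19.9 = 6.275284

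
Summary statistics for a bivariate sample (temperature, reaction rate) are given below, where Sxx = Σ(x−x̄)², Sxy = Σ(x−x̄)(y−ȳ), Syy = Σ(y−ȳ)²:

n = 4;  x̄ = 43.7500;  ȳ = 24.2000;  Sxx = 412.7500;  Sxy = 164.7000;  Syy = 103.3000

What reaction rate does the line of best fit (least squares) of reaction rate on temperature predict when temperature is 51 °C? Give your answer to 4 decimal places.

b = Sxy/Sxx = 164.7/412.75 = 0.399031
a = ȳ − b·x̄ = 24.2 − 0.399031·43.75 = 6.742399
ŷ(51) = a + b·51 = 6.742399 + 0.399031·51 = 27.092974

27.0930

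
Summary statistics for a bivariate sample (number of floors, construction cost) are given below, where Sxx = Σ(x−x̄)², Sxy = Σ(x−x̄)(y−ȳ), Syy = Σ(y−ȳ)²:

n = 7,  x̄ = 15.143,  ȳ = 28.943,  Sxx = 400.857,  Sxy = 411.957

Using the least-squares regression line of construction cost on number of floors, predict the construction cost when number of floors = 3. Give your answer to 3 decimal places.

16.464

b = Sxy/Sxx = 411.957/400.857 = 1.027691
a = ȳ − b·x̄ = 28.943 − 1.027691·15.143 = 13.380680
ŷ(3) = a + b·3 = 13.380680 + 1.027691·3 = 16.463752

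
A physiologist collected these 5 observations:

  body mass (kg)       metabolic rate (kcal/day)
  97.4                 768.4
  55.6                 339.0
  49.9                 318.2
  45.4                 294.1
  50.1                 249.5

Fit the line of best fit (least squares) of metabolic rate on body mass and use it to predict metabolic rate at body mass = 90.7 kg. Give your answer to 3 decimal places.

n = 5, Σx = 298.4, Σy = 1969.2, Σxy = 135420.83, Σx² = 19639.3
Sxx = Σx² − (Σx)²/n = 19639.3 − 17808.512 = 1830.788
Sxy = Σxy − (Σx)(Σy)/n = 135420.83 − 117521.856 = 17898.974
b = Sxy/Sxx = 17898.974/1830.788 = 9.776650
a = ȳ − b·x̄ = 393.84 − 9.776650·59.68 = -189.630488
ŷ(90.7) = a + b·90.7 = -189.630488 + 9.776650·90.7 = 697.111691

697.112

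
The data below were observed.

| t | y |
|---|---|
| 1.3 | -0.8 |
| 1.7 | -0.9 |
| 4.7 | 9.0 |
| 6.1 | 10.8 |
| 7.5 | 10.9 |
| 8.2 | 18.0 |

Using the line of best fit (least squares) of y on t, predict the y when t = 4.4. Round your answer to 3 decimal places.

n = 6, Σx = 29.5, Σy = 47, Σxy = 334.96, Σx² = 187.37
Sxx = Σx² − (Σx)²/n = 187.37 − 145.041667 = 42.328333
Sxy = Σxy − (Σx)(Σy)/n = 334.96 − 231.083333 = 103.876667
b = Sxy/Sxx = 103.876667/42.328333 = 2.454069
a = ȳ − b·x̄ = 7.833333 − 2.454069·4.916667 = -4.232508
ŷ(4.4) = a + b·4.4 = -4.232508 + 2.454069·4.4 = 6.565397

6.565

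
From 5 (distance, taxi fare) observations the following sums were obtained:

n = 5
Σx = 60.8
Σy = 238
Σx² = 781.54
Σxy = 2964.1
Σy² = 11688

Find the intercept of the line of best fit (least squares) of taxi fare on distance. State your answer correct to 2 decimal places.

27.43

Sxx = Σx² − (Σx)²/n = 781.54 − 739.328 = 42.212
Sxy = Σxy − (Σx)(Σy)/n = 2964.1 − 2894.08 = 70.02
b = Sxy/Sxx = 70.02/42.212 = 1.658770
a = ȳ − b·x̄ = 47.6 − 1.658770·12.16 = 27.429357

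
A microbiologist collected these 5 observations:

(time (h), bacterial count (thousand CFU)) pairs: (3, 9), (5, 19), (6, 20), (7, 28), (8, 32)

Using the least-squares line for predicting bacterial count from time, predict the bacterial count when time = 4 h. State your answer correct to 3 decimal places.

n = 5, Σx = 29, Σy = 108, Σxy = 694, Σx² = 183
Sxx = Σx² − (Σx)²/n = 183 − 168.2 = 14.8
Sxy = Σxy − (Σx)(Σy)/n = 694 − 626.4 = 67.6
b = Sxy/Sxx = 67.6/14.8 = 4.567568
a = ȳ − b·x̄ = 21.6 − 4.567568·5.8 = -4.891892
ŷ(4) = a + b·4 = -4.891892 + 4.567568·4 = 13.378378

13.378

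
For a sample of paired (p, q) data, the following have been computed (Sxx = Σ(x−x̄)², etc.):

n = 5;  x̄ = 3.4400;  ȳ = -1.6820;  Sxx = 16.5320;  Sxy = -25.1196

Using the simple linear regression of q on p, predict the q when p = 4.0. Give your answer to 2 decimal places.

b = Sxy/Sxx = -25.1196/16.532 = -1.519453
a = ȳ − b·x̄ = -1.682 − (-1.519453)·3.44 = 3.544919
ŷ(4.0) = a + b·4.0 = 3.544919 + (-1.519453)·4 = -2.532894

-2.53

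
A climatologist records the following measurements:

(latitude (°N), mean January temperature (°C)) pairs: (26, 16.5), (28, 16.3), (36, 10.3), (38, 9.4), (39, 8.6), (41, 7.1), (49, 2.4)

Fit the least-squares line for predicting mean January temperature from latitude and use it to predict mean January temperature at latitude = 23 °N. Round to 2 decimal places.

n = 7, Σx = 257, Σy = 70.6, Σxy = 2357.5, Σx² = 9803
Sxx = Σx² − (Σx)²/n = 9803 − 9435.571429 = 367.428571
Sxy = Σxy − (Σx)(Σy)/n = 2357.5 − 2592.028571 = -234.528571
b = Sxy/Sxx = -234.528571/367.428571 = -0.638297
a = ȳ − b·x̄ = 10.085714 − (-0.638297)·36.714286 = 33.520334
ŷ(23) = a + b·23 = 33.520334 + (-0.638297)·23 = 18.839502

18.84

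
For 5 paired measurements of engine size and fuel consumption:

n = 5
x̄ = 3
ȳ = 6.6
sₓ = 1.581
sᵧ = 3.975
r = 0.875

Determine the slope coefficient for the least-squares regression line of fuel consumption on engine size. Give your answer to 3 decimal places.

2.200

b = r · sᵧ/sₓ = 0.875 · 3.975/1.581 = 2.199953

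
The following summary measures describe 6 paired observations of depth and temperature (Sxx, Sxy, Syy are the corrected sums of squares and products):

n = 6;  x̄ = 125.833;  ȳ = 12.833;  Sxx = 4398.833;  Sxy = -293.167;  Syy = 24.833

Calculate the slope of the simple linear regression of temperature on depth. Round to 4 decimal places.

b = Sxy/Sxx = -293.167/4398.833 = -0.066647

-0.0666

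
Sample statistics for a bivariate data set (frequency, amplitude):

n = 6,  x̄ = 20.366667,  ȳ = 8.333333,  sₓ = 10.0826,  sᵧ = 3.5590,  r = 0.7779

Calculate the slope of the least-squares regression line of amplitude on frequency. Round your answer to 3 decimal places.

0.275

b = r · sᵧ/sₓ = 0.7779 · 3.559/10.0826 = 0.274587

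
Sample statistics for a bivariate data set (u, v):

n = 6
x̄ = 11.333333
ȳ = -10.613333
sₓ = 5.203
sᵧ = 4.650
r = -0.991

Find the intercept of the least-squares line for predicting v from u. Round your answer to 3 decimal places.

b = r · sᵧ/sₓ = -0.991 · 4.65/5.203 = -0.885672
a = ȳ − b·x̄ = -10.613333 − (-0.885672)·11.333333 = -0.575720

-0.576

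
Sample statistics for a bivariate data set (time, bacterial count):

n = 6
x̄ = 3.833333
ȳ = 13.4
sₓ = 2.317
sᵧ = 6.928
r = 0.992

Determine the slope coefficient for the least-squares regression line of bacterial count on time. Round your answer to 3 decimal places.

2.966

b = r · sᵧ/sₓ = 0.992 · 6.928/2.317 = 2.966153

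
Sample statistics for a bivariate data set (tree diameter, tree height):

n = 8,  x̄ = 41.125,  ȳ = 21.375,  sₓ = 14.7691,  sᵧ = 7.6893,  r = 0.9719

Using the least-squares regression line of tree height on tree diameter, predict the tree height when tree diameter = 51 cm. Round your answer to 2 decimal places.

26.37

b = r · sᵧ/sₓ = 0.9719 · 7.6893/14.7691 = 0.506004
a = ȳ − b·x̄ = 21.375 − 0.506004·41.125 = 0.565566
ŷ(51) = a + b·51 = 0.565566 + 0.506004·51 = 26.371794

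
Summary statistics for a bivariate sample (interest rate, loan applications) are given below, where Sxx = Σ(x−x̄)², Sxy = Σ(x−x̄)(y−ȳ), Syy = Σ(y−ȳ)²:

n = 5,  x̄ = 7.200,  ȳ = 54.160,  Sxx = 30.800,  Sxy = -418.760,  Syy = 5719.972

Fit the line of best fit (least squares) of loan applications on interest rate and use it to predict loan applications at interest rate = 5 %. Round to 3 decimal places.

b = Sxy/Sxx = -418.76/30.8 = -13.596104
a = ȳ − b·x̄ = 54.16 − (-13.596104)·7.2 = 152.051948
ŷ(5) = a + b·5 = 152.051948 + (-13.596104)·5 = 84.071429

84.071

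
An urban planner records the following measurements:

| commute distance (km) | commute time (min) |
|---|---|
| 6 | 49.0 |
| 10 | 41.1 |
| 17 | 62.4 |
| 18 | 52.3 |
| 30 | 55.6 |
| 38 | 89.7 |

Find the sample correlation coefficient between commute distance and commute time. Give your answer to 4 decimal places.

n = 6, Σx = 119, Σy = 350.1, Σxy = 7783.8, Σx² = 3093, Σy² = 21856.71
Sxx = Σx² − (Σx)²/n = 3093 − 2360.166667 = 732.833333
Sxy = Σxy − (Σx)(Σy)/n = 7783.8 − 6943.65 = 840.15
Syy = Σy² − (Σy)²/n = 21856.71 − 20428.335 = 1428.375
r = Sxy/√(Sxx·Syy) = 840.15/√(1046760.8125) = 840.15/1023.113294 = 0.821170

0.8212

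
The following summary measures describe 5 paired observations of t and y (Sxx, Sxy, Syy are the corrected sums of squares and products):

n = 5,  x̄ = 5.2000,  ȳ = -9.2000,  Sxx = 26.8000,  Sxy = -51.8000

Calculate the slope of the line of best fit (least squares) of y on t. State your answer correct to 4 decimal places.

b = Sxy/Sxx = -51.8/26.8 = -1.932836

-1.9328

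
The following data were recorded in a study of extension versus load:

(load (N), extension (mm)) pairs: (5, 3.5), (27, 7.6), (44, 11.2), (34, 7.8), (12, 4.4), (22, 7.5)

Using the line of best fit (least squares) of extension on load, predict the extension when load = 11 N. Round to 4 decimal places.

4.5673

n = 6, Σx = 144, Σy = 42, Σxy = 1198.5, Σx² = 4474
Sxx = Σx² − (Σx)²/n = 4474 − 3456 = 1018
Sxy = Σxy − (Σx)(Σy)/n = 1198.5 − 1008 = 190.5
b = Sxy/Sxx = 190.5/1018 = 0.187132
a = ȳ − b·x̄ = 7 − 0.187132·24 = 2.508841
ŷ(11) = a + b·11 = 2.508841 + 0.187132·11 = 4.567289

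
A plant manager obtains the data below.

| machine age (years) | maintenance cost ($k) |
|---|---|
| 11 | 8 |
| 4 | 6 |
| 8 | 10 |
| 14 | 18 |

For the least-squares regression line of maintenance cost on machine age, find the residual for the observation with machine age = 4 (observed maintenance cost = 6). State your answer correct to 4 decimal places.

0.8219

n = 4, Σx = 37, Σy = 42, Σxy = 444, Σx² = 397
Sxx = Σx² − (Σx)²/n = 397 − 342.25 = 54.75
Sxy = Σxy − (Σx)(Σy)/n = 444 − 388.5 = 55.5
b = Sxy/Sxx = 55.5/54.75 = 1.013699
a = ȳ − b·x̄ = 10.5 − 1.013699·9.25 = 1.123288
ŷ(4) = 1.123288 + 1.013699·4 = 5.178082
residual = y − ŷ = 6 − 5.178082 = 0.821918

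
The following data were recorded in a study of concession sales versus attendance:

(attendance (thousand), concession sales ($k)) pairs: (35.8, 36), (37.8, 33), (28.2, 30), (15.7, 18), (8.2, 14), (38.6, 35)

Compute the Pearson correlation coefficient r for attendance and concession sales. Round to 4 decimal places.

0.9826

n = 6, Σx = 164.3, Σy = 166, Σxy = 5130.6, Σx² = 5309.41, Σy² = 5030
Sxx = Σx² − (Σx)²/n = 5309.41 − 4499.081667 = 810.328333
Sxy = Σxy − (Σx)(Σy)/n = 5130.6 − 4545.633333 = 584.966667
Syy = Σy² − (Σy)²/n = 5030 − 4592.666667 = 437.333333
r = Sxy/√(Sxx·Syy) = 584.966667/√(354383.591111) = 584.966667/595.301261 = 0.982640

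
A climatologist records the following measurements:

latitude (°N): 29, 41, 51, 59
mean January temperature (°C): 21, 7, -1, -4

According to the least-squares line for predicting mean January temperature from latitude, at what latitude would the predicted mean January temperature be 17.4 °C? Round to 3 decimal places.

n = 4, Σx = 180, Σy = 23, Σxy = 609, Σx² = 8604
Sxx = Σx² − (Σx)²/n = 8604 − 8100 = 504
Sxy = Σxy − (Σx)(Σy)/n = 609 − 1035 = -426
b = Sxy/Sxx = -426/504 = -0.845238
a = ȳ − b·x̄ = 5.75 − (-0.845238)·45 = 43.785714
Set a + b·x = 17.4: x = (17.4 − 43.785714) / (-0.845238) = 31.216901

31.217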